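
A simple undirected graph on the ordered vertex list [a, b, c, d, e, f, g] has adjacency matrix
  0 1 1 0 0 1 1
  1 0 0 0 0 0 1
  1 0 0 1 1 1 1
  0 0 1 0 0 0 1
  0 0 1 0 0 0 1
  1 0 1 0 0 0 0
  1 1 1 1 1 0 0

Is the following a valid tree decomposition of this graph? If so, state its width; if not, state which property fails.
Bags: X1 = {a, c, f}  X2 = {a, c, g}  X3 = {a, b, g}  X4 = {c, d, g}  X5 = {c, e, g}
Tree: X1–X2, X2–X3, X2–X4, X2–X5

Every vertex of G appears in some bag (union = {a, b, c, d, e, f, g}); every edge is covered by a bag; and for each vertex v the set of bags containing v is connected in the bag tree. The decomposition is therefore valid. The largest bag has 3 vertices, so the width is 2.

Yes; width 2.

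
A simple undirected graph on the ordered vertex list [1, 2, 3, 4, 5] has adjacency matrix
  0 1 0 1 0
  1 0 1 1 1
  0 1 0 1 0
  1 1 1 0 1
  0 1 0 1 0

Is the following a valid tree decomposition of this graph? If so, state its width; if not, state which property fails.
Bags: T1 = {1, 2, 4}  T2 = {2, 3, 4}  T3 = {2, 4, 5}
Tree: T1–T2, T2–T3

Yes; width 2.

Every vertex of G appears in some bag (union = {1, 2, 3, 4, 5}); every edge is covered by a bag; and for each vertex v the set of bags containing v is connected in the bag tree. The decomposition is therefore valid. The largest bag has 3 vertices, so the width is 2.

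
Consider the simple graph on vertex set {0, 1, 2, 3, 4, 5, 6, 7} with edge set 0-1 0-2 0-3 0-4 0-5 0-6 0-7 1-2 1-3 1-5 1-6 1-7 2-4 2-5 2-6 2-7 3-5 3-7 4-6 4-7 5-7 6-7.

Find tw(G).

4

A width-4 tree decomposition is:
Bags: B1 = {0, 1, 2, 6, 7}  B2 = {0, 2, 4, 6, 7}  B3 = {0, 1, 2, 5, 7}  B4 = {0, 1, 3, 5, 7}
Tree: B1–B2, B1–B3, B3–B4
The largest bag has 5 vertices, giving width 4; this decomposition certifies tw(G) ≤ 4. Conversely, {0, 1, 2, 5, 7} is a clique of size 5, and the vertices of any clique must share a bag in every tree decomposition; so some bag has ≥ 5 vertices and tw(G) ≥ 4. Therefore the treewidth is 4.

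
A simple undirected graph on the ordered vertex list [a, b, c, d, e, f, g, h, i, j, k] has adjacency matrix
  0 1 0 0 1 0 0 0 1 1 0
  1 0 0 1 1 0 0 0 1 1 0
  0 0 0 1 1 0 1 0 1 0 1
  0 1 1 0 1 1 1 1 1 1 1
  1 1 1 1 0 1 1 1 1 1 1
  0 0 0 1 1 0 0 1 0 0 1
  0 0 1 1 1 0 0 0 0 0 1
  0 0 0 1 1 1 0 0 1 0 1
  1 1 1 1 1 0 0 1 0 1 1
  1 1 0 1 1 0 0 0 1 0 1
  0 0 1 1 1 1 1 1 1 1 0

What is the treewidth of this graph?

4

A width-4 tree decomposition is:
Bags: B1 = {a, b, e, i, j}  B2 = {b, d, e, i, j}  B3 = {d, e, i, j, k}  B4 = {c, d, e, i, k}  B5 = {c, d, e, g, k}  B6 = {d, e, h, i, k}  B7 = {d, e, f, h, k}
Tree: B1–B2, B2–B3, B3–B4, B4–B5, B3–B6, B6–B7
Each bag holds 5 vertices, so the decomposition has width 4, which upper-bounds the treewidth. Conversely, {c, d, e, g, k} is a clique of size 5, and the vertices of any clique must share a bag in every tree decomposition; so some bag has ≥ 5 vertices and tw(G) ≥ 4. The upper and lower bounds meet at 4, so that is the treewidth.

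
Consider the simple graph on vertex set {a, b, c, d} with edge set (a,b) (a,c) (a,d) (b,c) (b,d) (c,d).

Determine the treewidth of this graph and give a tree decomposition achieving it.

With just one bag of size 4, the width is 4 − 1 = 3, so tw(G) ≤ 3. For the lower bound, the 4 vertices {a, b, c, d} are pairwise adjacent, and any tree decomposition puts a clique entirely inside one bag — forcing width ≥ 3. The upper and lower bounds meet at 3, so that is the treewidth.

Treewidth 3.
One optimal decomposition is:
Bags: B1 = {a, b, c, d}
Tree: (single bag)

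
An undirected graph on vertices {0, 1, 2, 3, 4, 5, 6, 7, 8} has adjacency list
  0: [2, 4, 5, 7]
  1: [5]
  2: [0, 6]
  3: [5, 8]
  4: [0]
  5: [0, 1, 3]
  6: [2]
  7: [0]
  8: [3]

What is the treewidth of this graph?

1

A width-1 tree decomposition is:
Bags: B1 = {0, 5}  B2 = {0, 2}  B3 = {3, 5}  B4 = {0, 4}  B5 = {2, 6}  B6 = {0, 7}  B7 = {1, 5}  B8 = {3, 8}
Tree: B1–B2, B1–B3, B2–B4, B2–B5, B2–B6, B3–B7, B3–B8
The largest bag has 2 vertices, giving width 1; this decomposition certifies tw(G) ≤ 1. Since G has at least one edge (e.g. 0–5), it is not an edgeless graph, so tw(G) ≥ 1. Hence tw(G) = 1 exactly.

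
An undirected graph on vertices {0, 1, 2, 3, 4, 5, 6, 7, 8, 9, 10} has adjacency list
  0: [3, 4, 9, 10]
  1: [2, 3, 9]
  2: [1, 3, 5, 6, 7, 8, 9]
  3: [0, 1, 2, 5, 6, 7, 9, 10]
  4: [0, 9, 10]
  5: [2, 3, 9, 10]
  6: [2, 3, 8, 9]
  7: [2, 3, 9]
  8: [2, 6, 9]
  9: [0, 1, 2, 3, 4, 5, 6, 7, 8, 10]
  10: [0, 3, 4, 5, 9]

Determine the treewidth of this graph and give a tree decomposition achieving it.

Each bag holds 4 vertices, so the decomposition has width 3, which upper-bounds the treewidth. For the lower bound, the 4 vertices {2, 6, 8, 9} are pairwise adjacent, and any tree decomposition puts a clique entirely inside one bag — forcing width ≥ 3. Combining the bounds, tw(G) = 3.

Treewidth 3.
Bags: B1 = {2, 3, 6, 9}  B2 = {2, 6, 8, 9}  B3 = {2, 3, 5, 9}  B4 = {1, 2, 3, 9}  B5 = {2, 3, 7, 9}  B6 = {3, 5, 9, 10}  B7 = {0, 3, 9, 10}  B8 = {0, 4, 9, 10}
Tree: B1–B2, B1–B3, B3–B4, B3–B5, B3–B6, B6–B7, B7–B8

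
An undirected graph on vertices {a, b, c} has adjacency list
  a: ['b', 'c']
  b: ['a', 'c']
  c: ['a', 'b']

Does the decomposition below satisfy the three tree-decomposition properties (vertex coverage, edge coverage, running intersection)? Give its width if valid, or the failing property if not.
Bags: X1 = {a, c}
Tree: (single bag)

A tree decomposition must satisfy three properties: every vertex lies in some bag; for every edge, both endpoints lie together in some bag; and for every vertex, the bags containing it form a connected subtree. Here vertex b appears in no bag, so the decomposition is invalid.

No — vertex b appears in no bag.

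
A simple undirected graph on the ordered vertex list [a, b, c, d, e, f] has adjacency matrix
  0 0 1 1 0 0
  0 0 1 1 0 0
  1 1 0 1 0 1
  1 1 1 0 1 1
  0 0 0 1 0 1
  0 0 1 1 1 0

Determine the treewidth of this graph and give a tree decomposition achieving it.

Treewidth 2.
Bags: B1 = {c, d, f}  B2 = {b, c, d}  B3 = {a, c, d}  B4 = {d, e, f}
Tree: B1–B2, B1–B3, B1–B4

Each bag holds 3 vertices, so the decomposition has width 2, which upper-bounds the treewidth. For the lower bound, the 3 vertices {d, e, f} are pairwise adjacent, and any tree decomposition puts a clique entirely inside one bag — forcing width ≥ 2. Hence tw(G) = 2 exactly.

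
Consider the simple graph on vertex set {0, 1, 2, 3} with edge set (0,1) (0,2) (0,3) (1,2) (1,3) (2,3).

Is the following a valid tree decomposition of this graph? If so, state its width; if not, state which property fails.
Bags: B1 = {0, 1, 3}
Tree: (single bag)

No — vertex 2 appears in no bag.

A tree decomposition must satisfy three properties: every vertex lies in some bag; for every edge, both endpoints lie together in some bag; and for every vertex, the bags containing it form a connected subtree. Here vertex 2 appears in no bag, so the decomposition is invalid.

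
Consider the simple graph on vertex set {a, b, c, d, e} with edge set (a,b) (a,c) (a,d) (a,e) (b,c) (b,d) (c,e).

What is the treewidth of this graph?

A width-2 tree decomposition is:
Bags: B1 = {a, b, d}  B2 = {a, b, c}  B3 = {a, c, e}
Tree: B1–B2, B2–B3
Each bag holds 3 vertices, so the decomposition has width 2, which upper-bounds the treewidth. For the lower bound, the 3 vertices {a, b, d} are pairwise adjacent, and any tree decomposition puts a clique entirely inside one bag — forcing width ≥ 2. Hence tw(G) = 2 exactly.

2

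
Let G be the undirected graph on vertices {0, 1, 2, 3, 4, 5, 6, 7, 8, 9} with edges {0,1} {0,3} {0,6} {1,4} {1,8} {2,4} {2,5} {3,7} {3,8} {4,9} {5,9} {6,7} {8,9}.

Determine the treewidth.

2

A width-2 tree decomposition is:
Bags: B1 = {2, 5, 9}  B2 = {2, 4, 9}  B3 = {4, 8, 9}  B4 = {1, 4, 8}  B5 = {1, 3, 8}  B6 = {0, 1, 3}  B7 = {0, 3, 7}  B8 = {0, 6, 7}
Tree: B1–B2, B2–B3, B3–B4, B4–B5, B5–B6, B6–B7, B7–B8
Each bag holds 3 vertices, so the decomposition has width 2, which upper-bounds the treewidth. The edges 5–2–4–9–5 form a cycle, so G is not a tree and its treewidth is at least 2. Therefore the treewidth is 2.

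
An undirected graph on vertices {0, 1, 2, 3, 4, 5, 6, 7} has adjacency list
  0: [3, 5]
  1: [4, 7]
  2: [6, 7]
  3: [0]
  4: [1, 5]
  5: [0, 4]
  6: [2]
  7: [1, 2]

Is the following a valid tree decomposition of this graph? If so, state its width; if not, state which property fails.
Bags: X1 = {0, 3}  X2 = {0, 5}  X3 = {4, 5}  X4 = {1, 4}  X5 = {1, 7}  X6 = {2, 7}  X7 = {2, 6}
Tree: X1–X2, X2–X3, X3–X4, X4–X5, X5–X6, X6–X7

Checking the three conditions: (i) the bags cover all of {0, 1, 2, 3, 4, 5, 6, 7}; (ii) for each edge, some bag contains both endpoints; (iii) the bags containing any fixed vertex form a subtree. All hold, so the decomposition is valid with width 2 − 1 = 1.

Yes; width 1.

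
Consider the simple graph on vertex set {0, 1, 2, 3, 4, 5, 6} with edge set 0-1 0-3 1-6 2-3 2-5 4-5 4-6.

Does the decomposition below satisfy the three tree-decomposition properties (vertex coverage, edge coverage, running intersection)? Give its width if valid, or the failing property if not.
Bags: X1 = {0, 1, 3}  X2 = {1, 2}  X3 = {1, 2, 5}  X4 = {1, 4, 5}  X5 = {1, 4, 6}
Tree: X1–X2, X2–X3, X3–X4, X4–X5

No — edge (3,2) lies in no bag.

A tree decomposition must satisfy three properties: every vertex lies in some bag; for every edge, both endpoints lie together in some bag; and for every vertex, the bags containing it form a connected subtree. Here edge (3,2) lies in no bag, so the decomposition is invalid.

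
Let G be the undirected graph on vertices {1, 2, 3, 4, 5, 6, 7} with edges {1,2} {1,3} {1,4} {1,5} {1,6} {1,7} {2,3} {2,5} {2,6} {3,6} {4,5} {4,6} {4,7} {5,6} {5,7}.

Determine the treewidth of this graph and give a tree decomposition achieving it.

Treewidth 3.
One such decomposition:
Bags: B1 = {1, 4, 5, 6}  B2 = {1, 2, 5, 6}  B3 = {1, 4, 5, 7}  B4 = {1, 2, 3, 6}
Tree: B1–B2, B1–B3, B2–B4

Each bag holds 4 vertices, so the decomposition has width 3, which upper-bounds the treewidth. For the lower bound, the 4 vertices {1, 2, 3, 6} are pairwise adjacent, and any tree decomposition puts a clique entirely inside one bag — forcing width ≥ 3. Therefore the treewidth is 3.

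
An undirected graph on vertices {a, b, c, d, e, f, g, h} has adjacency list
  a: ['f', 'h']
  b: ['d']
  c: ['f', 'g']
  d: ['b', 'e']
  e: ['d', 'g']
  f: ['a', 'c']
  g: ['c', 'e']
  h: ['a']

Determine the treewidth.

1

A width-1 tree decomposition is:
Bags: B1 = {a, h}  B2 = {a, f}  B3 = {c, f}  B4 = {c, g}  B5 = {e, g}  B6 = {d, e}  B7 = {b, d}
Tree: B1–B2, B2–B3, B3–B4, B4–B5, B5–B6, B6–B7
Each bag holds 2 vertices, so the decomposition has width 1, which upper-bounds the treewidth. G has an edge, so its treewidth is at least 1. Therefore the treewidth is 1.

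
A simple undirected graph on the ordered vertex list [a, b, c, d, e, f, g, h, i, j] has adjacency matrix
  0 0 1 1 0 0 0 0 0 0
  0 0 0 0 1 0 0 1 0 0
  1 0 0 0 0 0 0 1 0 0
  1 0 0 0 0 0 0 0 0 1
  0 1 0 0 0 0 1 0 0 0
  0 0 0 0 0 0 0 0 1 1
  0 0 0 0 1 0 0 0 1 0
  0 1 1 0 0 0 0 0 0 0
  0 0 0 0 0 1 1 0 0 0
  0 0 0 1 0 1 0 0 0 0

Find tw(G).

2

A width-2 tree decomposition is:
Bags: B1 = {a, c, h}  B2 = {a, d, h}  B3 = {d, h, j}  B4 = {f, h, j}  B5 = {f, h, i}  B6 = {g, h, i}  B7 = {e, g, h}  B8 = {b, e, h}
Tree: B1–B2, B2–B3, B3–B4, B4–B5, B5–B6, B6–B7, B7–B8
Each bag holds 3 vertices, so the decomposition has width 2, which upper-bounds the treewidth. The edges h–c–a–d–j–f–i–g–e–b–h form a cycle, so G is not a tree and its treewidth is at least 2. Therefore the treewidth is 2.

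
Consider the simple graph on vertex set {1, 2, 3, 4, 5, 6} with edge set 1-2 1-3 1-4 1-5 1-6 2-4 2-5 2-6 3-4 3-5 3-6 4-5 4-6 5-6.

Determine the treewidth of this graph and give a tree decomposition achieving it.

Treewidth 4.
Bags: B1 = {1, 2, 4, 5, 6}  B2 = {1, 3, 4, 5, 6}
Tree: B1–B2

Each bag holds 5 vertices, so the decomposition has width 4, which upper-bounds the treewidth. Conversely, {1, 2, 4, 5, 6} is a clique of size 5, and the vertices of any clique must share a bag in every tree decomposition; so some bag has ≥ 5 vertices and tw(G) ≥ 4. Hence tw(G) = 4 exactly.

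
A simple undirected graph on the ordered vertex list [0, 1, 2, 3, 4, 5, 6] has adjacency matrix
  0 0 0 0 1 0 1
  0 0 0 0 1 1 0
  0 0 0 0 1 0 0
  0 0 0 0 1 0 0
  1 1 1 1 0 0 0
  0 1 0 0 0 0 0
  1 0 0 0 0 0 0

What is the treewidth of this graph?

1

A width-1 tree decomposition is:
Bags: B1 = {3, 4}  B2 = {1, 4}  B3 = {0, 4}  B4 = {1, 5}  B5 = {2, 4}  B6 = {0, 6}
Tree: B1–B2, B1–B3, B2–B4, B3–B5, B3–B6
Every bag has size at most 2, so the width is 2 − 1 = 1 and tw(G) ≤ 1. Since G has at least one edge (e.g. 4–3), it is not an edgeless graph, so tw(G) ≥ 1. The upper and lower bounds meet at 1, so that is the treewidth.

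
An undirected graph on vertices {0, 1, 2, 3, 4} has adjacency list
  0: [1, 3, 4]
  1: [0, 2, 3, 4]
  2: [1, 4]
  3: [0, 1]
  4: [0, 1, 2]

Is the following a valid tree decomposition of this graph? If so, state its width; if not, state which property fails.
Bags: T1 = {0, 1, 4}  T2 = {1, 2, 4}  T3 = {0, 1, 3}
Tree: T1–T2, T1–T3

Every vertex of G appears in some bag (union = {0, 1, 2, 3, 4}); every edge is covered by a bag; and for each vertex v the set of bags containing v is connected in the bag tree. The decomposition is therefore valid. The largest bag has 3 vertices, so the width is 2.

Yes; width 2.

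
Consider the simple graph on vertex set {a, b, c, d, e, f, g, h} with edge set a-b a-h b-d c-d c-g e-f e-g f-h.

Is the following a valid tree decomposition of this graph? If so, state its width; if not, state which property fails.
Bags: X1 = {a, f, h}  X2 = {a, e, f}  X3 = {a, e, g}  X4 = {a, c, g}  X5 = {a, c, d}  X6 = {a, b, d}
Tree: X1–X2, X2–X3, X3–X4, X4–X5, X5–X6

Checking the three conditions: (i) the bags cover all of {a, b, c, d, e, f, g, h}; (ii) for each edge, some bag contains both endpoints; (iii) the bags containing any fixed vertex form a subtree. All hold, so the decomposition is valid with width 3 − 1 = 2.

Yes; width 2.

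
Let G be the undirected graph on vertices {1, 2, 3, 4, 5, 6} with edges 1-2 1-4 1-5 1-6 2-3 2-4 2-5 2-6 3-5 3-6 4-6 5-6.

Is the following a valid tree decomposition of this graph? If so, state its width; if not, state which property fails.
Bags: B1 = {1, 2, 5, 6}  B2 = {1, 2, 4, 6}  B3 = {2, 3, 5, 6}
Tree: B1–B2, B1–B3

Every vertex of G appears in some bag (union = {1, 2, 3, 4, 5, 6}); every edge is covered by a bag; and for each vertex v the set of bags containing v is connected in the bag tree. The decomposition is therefore valid. The largest bag has 4 vertices, so the width is 3.

Yes; width 3.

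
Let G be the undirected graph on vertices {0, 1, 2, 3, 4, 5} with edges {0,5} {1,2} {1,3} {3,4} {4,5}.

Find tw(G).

1

A width-1 tree decomposition is:
Bags: B1 = {1, 2}  B2 = {1, 3}  B3 = {3, 4}  B4 = {4, 5}  B5 = {0, 5}
Tree: B1–B2, B2–B3, B3–B4, B4–B5
Each bag holds 2 vertices, so the decomposition has width 1, which upper-bounds the treewidth. Since G has at least one edge (e.g. 2–1), it is not an edgeless graph, so tw(G) ≥ 1. Combining the bounds, tw(G) = 1.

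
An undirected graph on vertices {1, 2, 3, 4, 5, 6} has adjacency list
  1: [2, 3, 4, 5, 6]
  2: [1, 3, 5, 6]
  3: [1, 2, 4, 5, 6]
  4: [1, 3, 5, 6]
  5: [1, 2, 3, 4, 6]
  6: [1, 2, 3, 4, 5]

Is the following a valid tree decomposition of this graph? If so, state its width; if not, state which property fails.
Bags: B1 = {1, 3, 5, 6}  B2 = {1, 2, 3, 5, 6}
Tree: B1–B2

No — vertex 4 appears in no bag.

A tree decomposition must satisfy three properties: every vertex lies in some bag; for every edge, both endpoints lie together in some bag; and for every vertex, the bags containing it form a connected subtree. Here vertex 4 appears in no bag, so the decomposition is invalid.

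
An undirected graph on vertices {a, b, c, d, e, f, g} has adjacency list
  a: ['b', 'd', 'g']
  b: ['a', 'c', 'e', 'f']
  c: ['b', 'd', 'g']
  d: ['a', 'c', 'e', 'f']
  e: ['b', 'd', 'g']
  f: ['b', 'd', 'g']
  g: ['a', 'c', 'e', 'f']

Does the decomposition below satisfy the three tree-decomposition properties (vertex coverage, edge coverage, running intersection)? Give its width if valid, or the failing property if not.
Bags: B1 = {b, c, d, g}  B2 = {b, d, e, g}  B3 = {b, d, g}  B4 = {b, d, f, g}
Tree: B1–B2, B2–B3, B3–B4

A tree decomposition must satisfy three properties: every vertex lies in some bag; for every edge, both endpoints lie together in some bag; and for every vertex, the bags containing it form a connected subtree. Here vertex a appears in no bag, so the decomposition is invalid.

No — vertex a appears in no bag.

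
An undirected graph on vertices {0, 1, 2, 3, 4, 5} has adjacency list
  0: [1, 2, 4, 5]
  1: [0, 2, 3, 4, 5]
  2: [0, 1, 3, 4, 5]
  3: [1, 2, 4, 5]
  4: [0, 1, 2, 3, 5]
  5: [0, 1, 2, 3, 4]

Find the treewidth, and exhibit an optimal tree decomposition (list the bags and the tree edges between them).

The largest bag has 5 vertices, giving width 4; this decomposition certifies tw(G) ≤ 4. For the lower bound, the 5 vertices {0, 1, 2, 4, 5} are pairwise adjacent, and any tree decomposition puts a clique entirely inside one bag — forcing width ≥ 4. Combining the bounds, tw(G) = 4.

Treewidth 4.
One optimal decomposition is:
Bags: B1 = {1, 2, 3, 4, 5}  B2 = {0, 1, 2, 4, 5}
Tree: B1–B2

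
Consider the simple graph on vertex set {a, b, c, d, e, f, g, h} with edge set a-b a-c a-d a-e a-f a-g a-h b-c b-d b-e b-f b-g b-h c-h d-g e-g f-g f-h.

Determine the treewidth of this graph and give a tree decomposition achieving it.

Each bag holds 4 vertices, so the decomposition has width 3, which upper-bounds the treewidth. Conversely, {a, b, d, g} is a clique of size 4, and the vertices of any clique must share a bag in every tree decomposition; so some bag has ≥ 4 vertices and tw(G) ≥ 3. Hence tw(G) = 3 exactly.

Treewidth 3.
One such decomposition:
Bags: B1 = {a, b, d, g}  B2 = {a, b, e, g}  B3 = {a, b, f, g}  B4 = {a, b, f, h}  B5 = {a, b, c, h}
Tree: B1–B2, B2–B3, B3–B4, B4–B5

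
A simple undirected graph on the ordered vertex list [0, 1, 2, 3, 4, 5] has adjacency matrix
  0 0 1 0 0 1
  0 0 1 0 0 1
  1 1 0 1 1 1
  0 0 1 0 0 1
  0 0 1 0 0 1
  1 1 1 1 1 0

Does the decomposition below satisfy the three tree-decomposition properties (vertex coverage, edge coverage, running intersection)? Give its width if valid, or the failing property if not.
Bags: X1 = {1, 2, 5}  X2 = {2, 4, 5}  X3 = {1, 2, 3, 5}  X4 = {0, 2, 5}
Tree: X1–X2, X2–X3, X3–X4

No — bags containing vertex 1 are not connected in the tree.

A tree decomposition must satisfy three properties: every vertex lies in some bag; for every edge, both endpoints lie together in some bag; and for every vertex, the bags containing it form a connected subtree. Here bags containing vertex 1 are not connected in the tree, so the decomposition is invalid.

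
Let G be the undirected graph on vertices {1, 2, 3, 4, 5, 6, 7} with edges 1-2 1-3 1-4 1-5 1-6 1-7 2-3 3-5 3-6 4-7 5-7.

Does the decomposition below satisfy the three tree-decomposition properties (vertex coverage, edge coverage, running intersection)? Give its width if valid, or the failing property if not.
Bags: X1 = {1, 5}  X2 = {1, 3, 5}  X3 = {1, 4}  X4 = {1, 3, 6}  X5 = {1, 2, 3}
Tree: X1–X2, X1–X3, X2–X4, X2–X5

No — vertex 7 appears in no bag.

A tree decomposition must satisfy three properties: every vertex lies in some bag; for every edge, both endpoints lie together in some bag; and for every vertex, the bags containing it form a connected subtree. Here vertex 7 appears in no bag, so the decomposition is invalid.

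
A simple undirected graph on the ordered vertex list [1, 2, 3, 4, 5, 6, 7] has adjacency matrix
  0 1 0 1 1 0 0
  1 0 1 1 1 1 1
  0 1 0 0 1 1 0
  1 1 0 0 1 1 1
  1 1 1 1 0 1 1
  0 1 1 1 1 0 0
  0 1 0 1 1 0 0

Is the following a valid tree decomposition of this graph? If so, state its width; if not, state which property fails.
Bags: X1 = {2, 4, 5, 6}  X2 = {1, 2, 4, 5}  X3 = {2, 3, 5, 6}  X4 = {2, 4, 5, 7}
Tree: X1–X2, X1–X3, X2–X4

Yes; width 3.

Checking the three conditions: (i) the bags cover all of {1, 2, 3, 4, 5, 6, 7}; (ii) for each edge, some bag contains both endpoints; (iii) the bags containing any fixed vertex form a subtree. All hold, so the decomposition is valid with width 4 − 1 = 3.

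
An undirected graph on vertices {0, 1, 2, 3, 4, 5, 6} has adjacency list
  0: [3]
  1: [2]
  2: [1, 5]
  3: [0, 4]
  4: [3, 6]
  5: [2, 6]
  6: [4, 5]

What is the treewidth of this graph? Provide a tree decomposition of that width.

Treewidth 1.
One optimal decomposition is:
Bags: B1 = {1, 2}  B2 = {2, 5}  B3 = {5, 6}  B4 = {4, 6}  B5 = {3, 4}  B6 = {0, 3}
Tree: B1–B2, B2–B3, B3–B4, B4–B5, B5–B6

The largest bag has 2 vertices, giving width 1; this decomposition certifies tw(G) ≤ 1. Any graph with an edge has treewidth ≥ 1, and G has the edge 1–2. The upper and lower bounds meet at 1, so that is the treewidth.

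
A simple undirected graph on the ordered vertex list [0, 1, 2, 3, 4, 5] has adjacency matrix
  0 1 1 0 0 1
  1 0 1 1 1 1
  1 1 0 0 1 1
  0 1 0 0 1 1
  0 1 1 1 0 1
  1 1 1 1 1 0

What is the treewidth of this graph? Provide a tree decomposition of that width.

Each bag holds 4 vertices, so the decomposition has width 3, which upper-bounds the treewidth. On the other hand G contains the 4-clique {0, 1, 2, 5}. A clique must lie in a single bag of any decomposition, so no decomposition can have width below 3. The upper and lower bounds meet at 3, so that is the treewidth.

Treewidth 3.
One such decomposition:
Bags: B1 = {1, 2, 4, 5}  B2 = {0, 1, 2, 5}  B3 = {1, 3, 4, 5}
Tree: B1–B2, B1–B3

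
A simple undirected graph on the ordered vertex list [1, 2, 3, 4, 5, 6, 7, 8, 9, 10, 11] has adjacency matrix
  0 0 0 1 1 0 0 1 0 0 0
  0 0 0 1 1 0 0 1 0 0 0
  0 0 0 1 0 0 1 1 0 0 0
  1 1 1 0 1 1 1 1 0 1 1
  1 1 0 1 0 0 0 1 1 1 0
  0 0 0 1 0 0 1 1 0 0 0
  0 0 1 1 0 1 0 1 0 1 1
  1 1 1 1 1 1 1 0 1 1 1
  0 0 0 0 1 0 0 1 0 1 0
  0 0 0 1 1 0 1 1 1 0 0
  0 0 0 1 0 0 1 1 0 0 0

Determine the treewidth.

A width-3 tree decomposition is:
Bags: B1 = {4, 5, 8, 10}  B2 = {1, 4, 5, 8}  B3 = {2, 4, 5, 8}  B4 = {4, 7, 8, 10}  B5 = {4, 6, 7, 8}  B6 = {5, 8, 9, 10}  B7 = {4, 7, 8, 11}  B8 = {3, 4, 7, 8}
Tree: B1–B2, B1–B3, B1–B4, B4–B5, B1–B6, B4–B7, B7–B8
The largest bag has 4 vertices, giving width 3; this decomposition certifies tw(G) ≤ 3. Conversely, {5, 8, 9, 10} is a clique of size 4, and the vertices of any clique must share a bag in every tree decomposition; so some bag has ≥ 4 vertices and tw(G) ≥ 3. Combining the bounds, tw(G) = 3.

3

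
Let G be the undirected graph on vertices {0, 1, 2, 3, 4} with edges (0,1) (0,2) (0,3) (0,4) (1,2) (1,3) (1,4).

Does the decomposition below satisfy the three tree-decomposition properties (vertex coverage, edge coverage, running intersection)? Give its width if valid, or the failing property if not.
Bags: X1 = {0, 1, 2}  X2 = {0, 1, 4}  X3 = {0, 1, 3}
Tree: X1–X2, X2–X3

Vertex coverage: the bags together contain {0, 1, 2, 3, 4}, the full vertex set. Edge coverage: each edge of G has both endpoints in at least one bag. Running intersection: for every vertex, the bags containing it form a connected subtree. All three properties hold, so this is a valid tree decomposition of width max|bag| − 1 = 2, and hence tw(G) ≤ 2.

Yes; width 2.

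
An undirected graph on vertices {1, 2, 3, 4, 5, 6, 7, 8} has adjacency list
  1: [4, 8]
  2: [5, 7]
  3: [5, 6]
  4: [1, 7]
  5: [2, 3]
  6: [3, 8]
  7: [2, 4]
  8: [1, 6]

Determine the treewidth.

A width-2 tree decomposition is:
Bags: B1 = {1, 6, 8}  B2 = {1, 3, 6}  B3 = {1, 3, 5}  B4 = {1, 2, 5}  B5 = {1, 2, 7}  B6 = {1, 4, 7}
Tree: B1–B2, B2–B3, B3–B4, B4–B5, B5–B6
The largest bag has 3 vertices, giving width 2; this decomposition certifies tw(G) ≤ 2. For the lower bound, G contains the cycle 1–8–6–3–5–2–7–4–1, so G is not a forest; only forests have treewidth ≤ 1, hence tw(G) ≥ 2. Hence tw(G) = 2 exactly.

2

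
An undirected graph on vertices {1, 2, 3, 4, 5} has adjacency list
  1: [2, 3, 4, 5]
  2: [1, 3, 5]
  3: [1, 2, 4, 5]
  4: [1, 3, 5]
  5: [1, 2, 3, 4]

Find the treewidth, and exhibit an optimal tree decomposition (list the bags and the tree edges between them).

Treewidth 3.
Bags: B1 = {1, 2, 3, 5}  B2 = {1, 3, 4, 5}
Tree: B1–B2

The largest bag has 4 vertices, giving width 3; this decomposition certifies tw(G) ≤ 3. Conversely, {1, 2, 3, 5} is a clique of size 4, and the vertices of any clique must share a bag in every tree decomposition; so some bag has ≥ 4 vertices and tw(G) ≥ 3. Combining the bounds, tw(G) = 3.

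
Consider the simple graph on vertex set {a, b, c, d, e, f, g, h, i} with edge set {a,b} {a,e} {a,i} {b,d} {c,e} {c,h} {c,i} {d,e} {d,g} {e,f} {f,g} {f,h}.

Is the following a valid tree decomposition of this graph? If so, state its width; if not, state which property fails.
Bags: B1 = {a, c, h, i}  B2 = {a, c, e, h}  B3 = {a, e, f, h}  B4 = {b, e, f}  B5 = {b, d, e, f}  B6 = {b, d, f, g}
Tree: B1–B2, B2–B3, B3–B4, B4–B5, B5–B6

A tree decomposition must satisfy three properties: every vertex lies in some bag; for every edge, both endpoints lie together in some bag; and for every vertex, the bags containing it form a connected subtree. Here edge (a,b) lies in no bag, so the decomposition is invalid.

No — edge (a,b) lies in no bag.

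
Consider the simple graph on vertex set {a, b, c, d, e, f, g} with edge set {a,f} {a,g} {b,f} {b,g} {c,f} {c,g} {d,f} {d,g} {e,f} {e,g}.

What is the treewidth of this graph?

A width-2 tree decomposition is:
Bags: B1 = {c, f, g}  B2 = {a, f, g}  B3 = {b, f, g}  B4 = {d, f, g}  B5 = {e, f, g}
Tree: B1–B2, B2–B3, B3–B4, B4–B5
Every bag has size at most 3, so the width is 3 − 1 = 2 and tw(G) ≤ 2. For the lower bound, G contains the cycle f–c–g–a–f, so G is not a forest; only forests have treewidth ≤ 1, hence tw(G) ≥ 2. Therefore the treewidth is 2.

2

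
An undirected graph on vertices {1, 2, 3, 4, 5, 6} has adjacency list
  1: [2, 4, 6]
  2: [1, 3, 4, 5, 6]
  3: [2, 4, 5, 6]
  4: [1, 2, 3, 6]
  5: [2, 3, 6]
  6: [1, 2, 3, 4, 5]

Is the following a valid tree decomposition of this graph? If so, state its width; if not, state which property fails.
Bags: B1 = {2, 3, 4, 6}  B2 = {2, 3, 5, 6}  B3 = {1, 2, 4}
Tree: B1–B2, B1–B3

A tree decomposition must satisfy three properties: every vertex lies in some bag; for every edge, both endpoints lie together in some bag; and for every vertex, the bags containing it form a connected subtree. Here edge (6,1) lies in no bag, so the decomposition is invalid.

No — edge (6,1) lies in no bag.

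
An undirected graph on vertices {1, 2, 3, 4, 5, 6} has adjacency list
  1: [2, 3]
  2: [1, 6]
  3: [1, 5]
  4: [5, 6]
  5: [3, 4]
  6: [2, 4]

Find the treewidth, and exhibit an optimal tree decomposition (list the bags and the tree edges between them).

Each bag holds 3 vertices, so the decomposition has width 2, which upper-bounds the treewidth. The edges 3–1–2–6–4–5–3 form a cycle, so G is not a tree and its treewidth is at least 2. The upper and lower bounds meet at 2, so that is the treewidth.

Treewidth 2.
Bags: B1 = {1, 2, 3}  B2 = {2, 3, 6}  B3 = {3, 4, 6}  B4 = {3, 4, 5}
Tree: B1–B2, B2–B3, B3–B4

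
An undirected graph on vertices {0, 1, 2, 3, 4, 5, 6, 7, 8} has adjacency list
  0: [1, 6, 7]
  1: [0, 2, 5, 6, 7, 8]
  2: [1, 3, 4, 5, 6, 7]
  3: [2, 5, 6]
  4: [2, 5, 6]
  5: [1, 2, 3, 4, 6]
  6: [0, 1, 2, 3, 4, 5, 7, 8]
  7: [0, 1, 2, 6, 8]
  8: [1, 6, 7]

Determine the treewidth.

3

A width-3 tree decomposition is:
Bags: B1 = {1, 2, 6, 7}  B2 = {1, 2, 5, 6}  B3 = {2, 4, 5, 6}  B4 = {1, 6, 7, 8}  B5 = {2, 3, 5, 6}  B6 = {0, 1, 6, 7}
Tree: B1–B2, B2–B3, B1–B4, B2–B5, B1–B6
The largest bag has 4 vertices, giving width 3; this decomposition certifies tw(G) ≤ 3. Conversely, {1, 2, 5, 6} is a clique of size 4, and the vertices of any clique must share a bag in every tree decomposition; so some bag has ≥ 4 vertices and tw(G) ≥ 3. Combining the bounds, tw(G) = 3.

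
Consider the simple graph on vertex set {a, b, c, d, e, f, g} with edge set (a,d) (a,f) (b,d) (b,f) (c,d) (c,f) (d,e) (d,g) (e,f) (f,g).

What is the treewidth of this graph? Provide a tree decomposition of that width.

Each bag holds 3 vertices, so the decomposition has width 2, which upper-bounds the treewidth. For the lower bound, G contains the cycle d–e–f–b–d, so G is not a forest; only forests have treewidth ≤ 1, hence tw(G) ≥ 2. Hence tw(G) = 2 exactly.

Treewidth 2.
One such decomposition:
Bags: B1 = {d, e, f}  B2 = {b, d, f}  B3 = {d, f, g}  B4 = {c, d, f}  B5 = {a, d, f}
Tree: B1–B2, B2–B3, B3–B4, B4–B5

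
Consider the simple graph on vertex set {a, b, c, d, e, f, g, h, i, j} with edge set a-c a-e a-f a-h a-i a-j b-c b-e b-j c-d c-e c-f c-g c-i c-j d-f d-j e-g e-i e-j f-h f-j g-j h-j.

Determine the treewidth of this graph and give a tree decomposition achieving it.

Treewidth 3.
One such decomposition:
Bags: B1 = {a, c, e, j}  B2 = {a, c, f, j}  B3 = {a, c, e, i}  B4 = {c, e, g, j}  B5 = {a, f, h, j}  B6 = {b, c, e, j}  B7 = {c, d, f, j}
Tree: B1–B2, B1–B3, B1–B4, B2–B5, B1–B6, B2–B7

Every bag has size at most 4, so the width is 4 − 1 = 3 and tw(G) ≤ 3. For the lower bound, the 4 vertices {a, f, h, j} are pairwise adjacent, and any tree decomposition puts a clique entirely inside one bag — forcing width ≥ 3. Therefore the treewidth is 3.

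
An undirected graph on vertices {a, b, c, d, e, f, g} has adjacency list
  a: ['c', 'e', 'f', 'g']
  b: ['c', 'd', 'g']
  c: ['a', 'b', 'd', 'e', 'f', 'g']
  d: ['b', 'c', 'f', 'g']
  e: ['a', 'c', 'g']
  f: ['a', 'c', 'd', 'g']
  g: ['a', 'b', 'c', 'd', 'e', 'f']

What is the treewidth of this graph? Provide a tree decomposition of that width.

Each bag holds 4 vertices, so the decomposition has width 3, which upper-bounds the treewidth. Conversely, {c, d, f, g} is a clique of size 4, and the vertices of any clique must share a bag in every tree decomposition; so some bag has ≥ 4 vertices and tw(G) ≥ 3. Hence tw(G) = 3 exactly.

Treewidth 3.
One optimal decomposition is:
Bags: B1 = {a, c, f, g}  B2 = {a, c, e, g}  B3 = {c, d, f, g}  B4 = {b, c, d, g}
Tree: B1–B2, B1–B3, B3–B4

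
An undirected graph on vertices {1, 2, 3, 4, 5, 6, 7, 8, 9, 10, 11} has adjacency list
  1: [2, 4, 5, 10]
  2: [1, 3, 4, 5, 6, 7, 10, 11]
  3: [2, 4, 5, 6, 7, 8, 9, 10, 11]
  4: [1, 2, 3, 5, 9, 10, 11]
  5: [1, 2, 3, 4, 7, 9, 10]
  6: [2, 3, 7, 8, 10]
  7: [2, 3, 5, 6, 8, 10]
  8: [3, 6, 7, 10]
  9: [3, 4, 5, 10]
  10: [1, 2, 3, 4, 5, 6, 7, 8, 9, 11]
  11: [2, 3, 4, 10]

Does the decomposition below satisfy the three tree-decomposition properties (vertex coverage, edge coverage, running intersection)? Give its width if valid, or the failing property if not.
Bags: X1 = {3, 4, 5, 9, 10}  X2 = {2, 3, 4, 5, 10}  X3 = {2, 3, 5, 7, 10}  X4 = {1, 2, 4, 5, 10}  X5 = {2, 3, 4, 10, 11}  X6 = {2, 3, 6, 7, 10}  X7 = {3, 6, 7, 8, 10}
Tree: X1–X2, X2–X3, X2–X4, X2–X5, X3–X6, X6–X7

Yes; width 4.

Vertex coverage: the bags together contain {1, 2, 3, 4, 5, 6, 7, 8, 9, 10, 11}, the full vertex set. Edge coverage: each edge of G has both endpoints in at least one bag. Running intersection: for every vertex, the bags containing it form a connected subtree. All three properties hold, so this is a valid tree decomposition of width max|bag| − 1 = 4, and hence tw(G) ≤ 4.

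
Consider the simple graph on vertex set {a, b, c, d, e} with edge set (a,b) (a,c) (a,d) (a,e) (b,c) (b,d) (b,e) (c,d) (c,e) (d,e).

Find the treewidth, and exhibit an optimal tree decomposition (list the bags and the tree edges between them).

Treewidth 4.
One such decomposition:
Bags: B1 = {a, b, c, d, e}
Tree: (single bag)

With just one bag of size 5, the width is 5 − 1 = 4, so tw(G) ≤ 4. On the other hand G contains the 5-clique {a, b, c, d, e}. A clique must lie in a single bag of any decomposition, so no decomposition can have width below 4. Combining the bounds, tw(G) = 4.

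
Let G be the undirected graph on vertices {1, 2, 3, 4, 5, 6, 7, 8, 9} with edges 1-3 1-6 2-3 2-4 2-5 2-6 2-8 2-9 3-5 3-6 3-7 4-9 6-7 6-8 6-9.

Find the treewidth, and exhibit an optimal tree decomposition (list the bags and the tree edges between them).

Treewidth 2.
One such decomposition:
Bags: B1 = {2, 6, 8}  B2 = {2, 3, 6}  B3 = {2, 3, 5}  B4 = {2, 6, 9}  B5 = {2, 4, 9}  B6 = {3, 6, 7}  B7 = {1, 3, 6}
Tree: B1–B2, B2–B3, B1–B4, B4–B5, B2–B6, B6–B7

Every bag has size at most 3, so the width is 3 − 1 = 2 and tw(G) ≤ 2. On the other hand G contains the 3-clique {1, 3, 6}. A clique must lie in a single bag of any decomposition, so no decomposition can have width below 2. The upper and lower bounds meet at 2, so that is the treewidth.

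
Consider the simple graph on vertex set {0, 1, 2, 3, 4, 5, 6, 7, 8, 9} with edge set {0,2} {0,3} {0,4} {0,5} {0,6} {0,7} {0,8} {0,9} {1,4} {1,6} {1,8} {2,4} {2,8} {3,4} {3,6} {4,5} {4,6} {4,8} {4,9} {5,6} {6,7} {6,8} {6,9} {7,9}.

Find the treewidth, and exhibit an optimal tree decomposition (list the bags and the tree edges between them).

Treewidth 3.
One optimal decomposition is:
Bags: B1 = {0, 6, 7, 9}  B2 = {0, 4, 6, 9}  B3 = {0, 4, 6, 8}  B4 = {1, 4, 6, 8}  B5 = {0, 4, 5, 6}  B6 = {0, 3, 4, 6}  B7 = {0, 2, 4, 8}
Tree: B1–B2, B2–B3, B3–B4, B2–B5, B3–B6, B3–B7

Every bag has size at most 4, so the width is 4 − 1 = 3 and tw(G) ≤ 3. Conversely, {0, 2, 4, 8} is a clique of size 4, and the vertices of any clique must share a bag in every tree decomposition; so some bag has ≥ 4 vertices and tw(G) ≥ 3. Combining the bounds, tw(G) = 3.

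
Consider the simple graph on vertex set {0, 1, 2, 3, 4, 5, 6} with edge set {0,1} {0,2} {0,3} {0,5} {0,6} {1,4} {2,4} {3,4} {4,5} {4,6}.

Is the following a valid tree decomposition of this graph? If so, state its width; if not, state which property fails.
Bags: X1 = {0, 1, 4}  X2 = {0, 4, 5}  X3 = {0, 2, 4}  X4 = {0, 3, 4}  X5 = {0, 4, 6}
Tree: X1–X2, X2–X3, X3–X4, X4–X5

Checking the three conditions: (i) the bags cover all of {0, 1, 2, 3, 4, 5, 6}; (ii) for each edge, some bag contains both endpoints; (iii) the bags containing any fixed vertex form a subtree. All hold, so the decomposition is valid with width 3 − 1 = 2.

Yes; width 2.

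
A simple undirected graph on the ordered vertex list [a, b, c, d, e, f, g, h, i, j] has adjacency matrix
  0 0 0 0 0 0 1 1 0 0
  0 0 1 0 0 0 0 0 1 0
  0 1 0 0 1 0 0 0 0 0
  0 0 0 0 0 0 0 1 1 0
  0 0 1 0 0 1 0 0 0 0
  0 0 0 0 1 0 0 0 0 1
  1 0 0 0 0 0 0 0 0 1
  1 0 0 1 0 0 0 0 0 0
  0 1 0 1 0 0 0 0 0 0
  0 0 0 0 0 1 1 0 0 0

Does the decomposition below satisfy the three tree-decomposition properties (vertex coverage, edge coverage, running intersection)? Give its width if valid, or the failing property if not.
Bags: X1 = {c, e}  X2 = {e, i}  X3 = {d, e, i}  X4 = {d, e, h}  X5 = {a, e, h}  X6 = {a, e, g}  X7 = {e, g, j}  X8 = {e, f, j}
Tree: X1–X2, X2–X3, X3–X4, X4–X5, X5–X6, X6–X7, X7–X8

A tree decomposition must satisfy three properties: every vertex lies in some bag; for every edge, both endpoints lie together in some bag; and for every vertex, the bags containing it form a connected subtree. Here vertex b appears in no bag, so the decomposition is invalid.

No — vertex b appears in no bag.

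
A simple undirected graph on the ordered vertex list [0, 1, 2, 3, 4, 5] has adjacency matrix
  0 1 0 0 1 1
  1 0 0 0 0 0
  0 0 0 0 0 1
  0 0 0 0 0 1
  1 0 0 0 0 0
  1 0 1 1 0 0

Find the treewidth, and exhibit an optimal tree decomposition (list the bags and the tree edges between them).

Every bag has size at most 2, so the width is 2 − 1 = 1 and tw(G) ≤ 1. G has an edge, so its treewidth is at least 1. Combining the bounds, tw(G) = 1.

Treewidth 1.
One optimal decomposition is:
Bags: B1 = {2, 5}  B2 = {0, 5}  B3 = {0, 1}  B4 = {3, 5}  B5 = {0, 4}
Tree: B1–B2, B2–B3, B1–B4, B3–B5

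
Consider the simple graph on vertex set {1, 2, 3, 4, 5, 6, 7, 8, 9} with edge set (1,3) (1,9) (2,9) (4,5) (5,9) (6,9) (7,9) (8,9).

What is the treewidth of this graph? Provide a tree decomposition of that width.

The largest bag has 2 vertices, giving width 1; this decomposition certifies tw(G) ≤ 1. Any graph with an edge has treewidth ≥ 1, and G has the edge 9–5. Hence tw(G) = 1 exactly.

Treewidth 1.
Bags: B1 = {5, 9}  B2 = {4, 5}  B3 = {7, 9}  B4 = {6, 9}  B5 = {8, 9}  B6 = {2, 9}  B7 = {1, 9}  B8 = {1, 3}
Tree: B1–B2, B1–B3, B1–B4, B1–B5, B4–B6, B1–B7, B7–B8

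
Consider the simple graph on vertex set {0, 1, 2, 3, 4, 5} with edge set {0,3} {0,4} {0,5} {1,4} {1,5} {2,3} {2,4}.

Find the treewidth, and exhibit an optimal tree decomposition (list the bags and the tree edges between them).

Treewidth 2.
One such decomposition:
Bags: B1 = {0, 2, 3}  B2 = {0, 2, 4}  B3 = {0, 4, 5}  B4 = {1, 4, 5}
Tree: B1–B2, B2–B3, B3–B4

Every bag has size at most 3, so the width is 3 − 1 = 2 and tw(G) ≤ 2. The edges 3–2–4–0–3 form a cycle, so G is not a tree and its treewidth is at least 2. Combining the bounds, tw(G) = 2.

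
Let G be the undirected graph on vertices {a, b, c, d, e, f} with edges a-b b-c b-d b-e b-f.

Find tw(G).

A width-1 tree decomposition is:
Bags: B1 = {b, d}  B2 = {a, b}  B3 = {b, f}  B4 = {b, c}  B5 = {b, e}
Tree: B1–B2, B1–B3, B1–B4, B4–B5
Each bag holds 2 vertices, so the decomposition has width 1, which upper-bounds the treewidth. Since G has at least one edge (e.g. d–b), it is not an edgeless graph, so tw(G) ≥ 1. Therefore the treewidth is 1.

1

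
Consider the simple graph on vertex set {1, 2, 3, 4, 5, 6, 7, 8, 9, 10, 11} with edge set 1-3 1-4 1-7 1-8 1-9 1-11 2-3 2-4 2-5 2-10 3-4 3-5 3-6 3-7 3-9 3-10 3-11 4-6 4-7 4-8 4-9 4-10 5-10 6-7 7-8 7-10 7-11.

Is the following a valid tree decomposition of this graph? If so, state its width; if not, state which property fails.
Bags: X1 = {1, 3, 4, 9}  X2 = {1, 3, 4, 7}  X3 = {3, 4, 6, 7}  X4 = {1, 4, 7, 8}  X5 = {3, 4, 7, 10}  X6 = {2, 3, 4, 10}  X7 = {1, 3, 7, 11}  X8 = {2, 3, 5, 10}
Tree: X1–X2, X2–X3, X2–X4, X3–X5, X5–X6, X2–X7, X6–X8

Vertex coverage: the bags together contain {1, 2, 3, 4, 5, 6, 7, 8, 9, 10, 11}, the full vertex set. Edge coverage: each edge of G has both endpoints in at least one bag. Running intersection: for every vertex, the bags containing it form a connected subtree. All three properties hold, so this is a valid tree decomposition of width max|bag| − 1 = 3, and hence tw(G) ≤ 3.

Yes; width 3.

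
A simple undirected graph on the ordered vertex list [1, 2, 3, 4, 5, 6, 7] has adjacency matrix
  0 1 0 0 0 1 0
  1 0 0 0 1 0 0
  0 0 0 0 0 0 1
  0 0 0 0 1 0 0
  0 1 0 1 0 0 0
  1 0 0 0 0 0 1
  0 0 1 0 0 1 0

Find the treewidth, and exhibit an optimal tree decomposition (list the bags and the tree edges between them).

Treewidth 1.
One such decomposition:
Bags: B1 = {3, 7}  B2 = {6, 7}  B3 = {1, 6}  B4 = {1, 2}  B5 = {2, 5}  B6 = {4, 5}
Tree: B1–B2, B2–B3, B3–B4, B4–B5, B5–B6

Every bag has size at most 2, so the width is 2 − 1 = 1 and tw(G) ≤ 1. G has an edge, so its treewidth is at least 1. Hence tw(G) = 1 exactly.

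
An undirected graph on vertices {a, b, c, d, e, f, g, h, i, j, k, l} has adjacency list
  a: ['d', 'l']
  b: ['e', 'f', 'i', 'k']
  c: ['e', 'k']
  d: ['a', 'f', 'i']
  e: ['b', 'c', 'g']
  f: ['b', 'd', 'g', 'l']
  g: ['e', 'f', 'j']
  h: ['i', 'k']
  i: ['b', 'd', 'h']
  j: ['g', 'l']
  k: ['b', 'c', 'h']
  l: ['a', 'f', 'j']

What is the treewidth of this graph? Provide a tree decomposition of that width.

The largest bag has 4 vertices, giving width 3; this decomposition certifies tw(G) ≤ 3. For the lower bound: the 4 vertex sets {a,j,l}, {d}, {f}, {b,e,g,i} are disjoint, each induces a connected subgraph, and every pair is joined by at least one edge of G. Contracting each set to a single vertex therefore yields K_{4} as a minor, and since treewidth is minor-monotone, tw(G) ≥ tw(K_{4}) = 3. Combining the bounds, tw(G) = 3.

Treewidth 3.
Bags: B1 = {a, d, j, l}  B2 = {d, f, j, l}  B3 = {d, f, g, j}  B4 = {d, f, g, i}  B5 = {b, f, g, i}  B6 = {b, e, g, i}  B7 = {b, e, h, i}  B8 = {b, e, h, k}  B9 = {c, e, h, k}
Tree: B1–B2, B2–B3, B3–B4, B4–B5, B5–B6, B6–B7, B7–B8, B8–B9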